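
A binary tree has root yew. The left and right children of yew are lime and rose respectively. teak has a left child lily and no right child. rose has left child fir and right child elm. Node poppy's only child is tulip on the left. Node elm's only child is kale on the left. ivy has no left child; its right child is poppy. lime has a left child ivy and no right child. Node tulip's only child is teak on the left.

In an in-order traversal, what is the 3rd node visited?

teak

In-order visits the left subtree, then the node, then the right subtree.
At yew: go left to lime.
  At lime: go left to ivy.
    At ivy: no left child.
    Visit ivy.
    At ivy: go right to poppy.
      At poppy: go left to tulip.
        At tulip: go left to teak.
          At teak: go left to lily.
            lily is a leaf — visit lily.
          Visit teak.
          At teak: no right child.
        Visit tulip.
        At tulip: no right child.
      Visit poppy.
      At poppy: no right child.
  Visit lime.
  At lime: no right child.
Visit yew.
At yew: go right to rose.
  At rose: go left to fir.
    fir is a leaf — visit fir.
  Visit rose.
  At rose: go right to elm.
    At elm: go left to kale.
      kale is a leaf — visit kale.
    Visit elm.
    At elm: no right child.
Full in-order sequence: ivy, lily, teak, tulip, poppy, lime, yew, fir, rose, kale, elm.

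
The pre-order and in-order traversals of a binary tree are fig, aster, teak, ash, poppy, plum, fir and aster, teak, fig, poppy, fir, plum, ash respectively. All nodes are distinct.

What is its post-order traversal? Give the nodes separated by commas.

teak, aster, fir, plum, poppy, ash, fig

The first element of pre-order is the root; it splits in-order into left and right subtrees.
Root fig: left subtree has 2 nodes {aster, teak}, right has 4 {poppy, fir, plum, ash}.
  Root aster: left subtree has 0 nodes { }, right has 1 {teak}.
  Root ash: left subtree has 3 nodes {poppy, fir, plum}, right has 0 { }.
    Root poppy: left subtree has 0 nodes { }, right has 2 {fir, plum}.
      Root plum: left subtree has 1 node {fir}, right has 0 { }.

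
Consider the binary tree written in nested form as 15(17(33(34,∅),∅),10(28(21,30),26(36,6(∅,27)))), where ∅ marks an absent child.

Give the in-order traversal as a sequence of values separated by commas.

In-order visits the left subtree, then the node, then the right subtree.
At 15: go left to 17.
  At 17: go left to 33.
    At 33: go left to 34.
      34 is a leaf — visit 34.
    Visit 33.
    At 33: no right child.
  Visit 17.
  At 17: no right child.
Visit 15.
At 15: go right to 10.
  At 10: go left to 28.
    At 28: go left to 21.
      21 is a leaf — visit 21.
    Visit 28.
    At 28: go right to 30.
      30 is a leaf — visit 30.
  Visit 10.
  At 10: go right to 26.
    At 26: go left to 36.
      36 is a leaf — visit 36.
    Visit 26.
    At 26: go right to 6.
      At 6: no left child.
      Visit 6.
      At 6: go right to 27.
        27 is a leaf — visit 27.

34, 33, 17, 15, 21, 28, 30, 10, 36, 26, 6, 27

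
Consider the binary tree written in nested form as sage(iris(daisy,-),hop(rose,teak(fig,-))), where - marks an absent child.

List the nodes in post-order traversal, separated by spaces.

daisy iris rose fig teak hop sage

Post-order visits the left subtree, then the right subtree, then the node.
At sage: go left to iris.
  At iris: go left to daisy.
    daisy is a leaf — visit daisy.
  At iris: no right child.
  Visit iris.
At sage: go right to hop.
  At hop: go left to rose.
    rose is a leaf — visit rose.
  At hop: go right to teak.
    At teak: go left to fig.
      fig is a leaf — visit fig.
    At teak: no right child.
    Visit teak.
  Visit hop.
Visit sage.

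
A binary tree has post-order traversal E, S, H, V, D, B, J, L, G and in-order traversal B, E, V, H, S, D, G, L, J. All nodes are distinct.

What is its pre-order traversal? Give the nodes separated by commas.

G, B, D, V, E, H, S, L, J

The last element of post-order is the root; it splits in-order into left and right subtrees.
Root G: left subtree has 6 nodes {B, E, V, H, S, D}, right has 2 {L, J}.
  Root B: left subtree has 0 nodes { }, right has 5 {E, V, H, S, D}.
    Root D: left subtree has 4 nodes {E, V, H, S}, right has 0 { }.
      Root V: left subtree has 1 node {E}, right has 2 {H, S}.
        Root H: left subtree has 0 nodes { }, right has 1 {S}.
  Root L: left subtree has 0 nodes { }, right has 1 {J}.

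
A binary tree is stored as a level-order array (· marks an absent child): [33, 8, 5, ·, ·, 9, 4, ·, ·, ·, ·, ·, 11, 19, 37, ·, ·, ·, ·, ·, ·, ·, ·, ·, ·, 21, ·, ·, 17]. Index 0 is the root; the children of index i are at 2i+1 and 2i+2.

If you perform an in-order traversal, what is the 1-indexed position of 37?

10

In-order visits the left subtree, then the node, then the right subtree.
At 33: go left to 8.
  8 is a leaf — visit 8.
Visit 33.
At 33: go right to 5.
  At 5: go left to 9.
    At 9: no left child.
    Visit 9.
    At 9: go right to 11.
      At 11: go left to 21.
        21 is a leaf — visit 21.
      Visit 11.
      At 11: no right child.
  Visit 5.
  At 5: go right to 4.
    At 4: go left to 19.
      At 19: no left child.
      Visit 19.
      At 19: go right to 17.
        17 is a leaf — visit 17.
    Visit 4.
    At 4: go right to 37.
      37 is a leaf — visit 37.
Full in-order sequence: 8, 33, 9, 21, 11, 5, 19, 17, 4, 37.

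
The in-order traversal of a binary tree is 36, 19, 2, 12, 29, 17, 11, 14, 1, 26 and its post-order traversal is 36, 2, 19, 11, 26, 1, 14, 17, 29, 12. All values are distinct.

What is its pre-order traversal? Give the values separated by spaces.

12 19 36 2 29 17 14 11 1 26

The last element of post-order is the root; it splits in-order into left and right subtrees.
Root 12: left subtree has 3 nodes {36, 19, 2}, right has 6 {29, 17, 11, 14, 1, 26}.
  Root 19: left subtree has 1 node {36}, right has 1 {2}.
  Root 29: left subtree has 0 nodes { }, right has 5 {17, 11, 14, 1, 26}.
    Root 17: left subtree has 0 nodes { }, right has 4 {11, 14, 1, 26}.
      Root 14: left subtree has 1 node {11}, right has 2 {1, 26}.
        Root 1: left subtree has 0 nodes { }, right has 1 {26}.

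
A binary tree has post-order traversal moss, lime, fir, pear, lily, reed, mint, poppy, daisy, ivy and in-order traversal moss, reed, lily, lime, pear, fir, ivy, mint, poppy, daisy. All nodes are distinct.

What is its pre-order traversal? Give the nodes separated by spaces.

ivy reed moss lily pear lime fir daisy poppy mint

The last element of post-order is the root; it splits in-order into left and right subtrees.
Root ivy: left subtree has 6 nodes {moss, reed, lily, lime, pear, fir}, right has 3 {mint, poppy, daisy}.
  Root reed: left subtree has 1 node {moss}, right has 4 {lily, lime, pear, fir}.
    Root lily: left subtree has 0 nodes { }, right has 3 {lime, pear, fir}.
      Root pear: left subtree has 1 node {lime}, right has 1 {fir}.
  Root daisy: left subtree has 2 nodes {mint, poppy}, right has 0 { }.
    Root poppy: left subtree has 1 node {mint}, right has 0 { }.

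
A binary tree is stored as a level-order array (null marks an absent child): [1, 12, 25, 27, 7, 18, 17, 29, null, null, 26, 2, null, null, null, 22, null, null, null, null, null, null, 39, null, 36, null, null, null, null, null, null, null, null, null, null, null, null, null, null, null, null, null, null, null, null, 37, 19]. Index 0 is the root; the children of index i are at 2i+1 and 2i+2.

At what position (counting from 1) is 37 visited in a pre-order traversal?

9

Pre-order visits the node, then its left subtree, then its right subtree.
Visit 1.
At 1: go left to 12.
  Visit 12.
  At 12: go left to 27.
    Visit 27.
    At 27: go left to 29.
      Visit 29.
      At 29: go left to 22.
        22 is a leaf — visit 22.
      At 29: no right child.
    At 27: no right child.
  At 12: go right to 7.
    Visit 7.
    At 7: no left child.
    At 7: go right to 26.
      Visit 26.
      At 26: no left child.
      At 26: go right to 39.
        Visit 39.
        At 39: go left to 37.
          37 is a leaf — visit 37.
        At 39: go right to 19.
          19 is a leaf — visit 19.
At 1: go right to 25.
  Visit 25.
  At 25: go left to 18.
    Visit 18.
    At 18: go left to 2.
      Visit 2.
      At 2: no left child.
      At 2: go right to 36.
        36 is a leaf — visit 36.
    At 18: no right child.
  At 25: go right to 17.
    17 is a leaf — visit 17.
Full pre-order sequence: 1, 12, 27, 29, 22, 7, 26, 39, 37, 19, 25, 18, 2, 36, 17.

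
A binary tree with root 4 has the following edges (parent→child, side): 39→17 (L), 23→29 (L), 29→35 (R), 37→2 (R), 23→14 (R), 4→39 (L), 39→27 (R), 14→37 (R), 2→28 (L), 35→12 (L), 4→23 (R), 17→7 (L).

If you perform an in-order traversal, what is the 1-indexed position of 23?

In-order visits the left subtree, then the node, then the right subtree.
At 4: go left to 39.
  At 39: go left to 17.
    At 17: go left to 7.
      7 is a leaf — visit 7.
    Visit 17.
    At 17: no right child.
  Visit 39.
  At 39: go right to 27.
    27 is a leaf — visit 27.
Visit 4.
At 4: go right to 23.
  At 23: go left to 29.
    At 29: no left child.
    Visit 29.
    At 29: go right to 35.
      At 35: go left to 12.
        12 is a leaf — visit 12.
      Visit 35.
      At 35: no right child.
  Visit 23.
  At 23: go right to 14.
    At 14: no left child.
    Visit 14.
    At 14: go right to 37.
      At 37: no left child.
      Visit 37.
      At 37: go right to 2.
        At 2: go left to 28.
          28 is a leaf — visit 28.
        Visit 2.
        At 2: no right child.
Full in-order sequence: 7, 17, 39, 27, 4, 29, 12, 35, 23, 14, 37, 28, 2.

9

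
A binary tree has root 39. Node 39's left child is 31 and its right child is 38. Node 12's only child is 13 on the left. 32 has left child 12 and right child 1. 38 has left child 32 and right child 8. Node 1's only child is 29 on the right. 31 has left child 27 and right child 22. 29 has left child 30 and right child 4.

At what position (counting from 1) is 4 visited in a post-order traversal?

Post-order visits the left subtree, then the right subtree, then the node.
At 39: go left to 31.
  At 31: go left to 27.
    27 is a leaf — visit 27.
  At 31: go right to 22.
    22 is a leaf — visit 22.
  Visit 31.
At 39: go right to 38.
  At 38: go left to 32.
    At 32: go left to 12.
      At 12: go left to 13.
        13 is a leaf — visit 13.
      At 12: no right child.
      Visit 12.
    At 32: go right to 1.
      At 1: no left child.
      At 1: go right to 29.
        At 29: go left to 30.
          30 is a leaf — visit 30.
        At 29: go right to 4.
          4 is a leaf — visit 4.
        Visit 29.
      Visit 1.
    Visit 32.
  At 38: go right to 8.
    8 is a leaf — visit 8.
  Visit 38.
Visit 39.
Full post-order sequence: 27, 22, 31, 13, 12, 30, 4, 29, 1, 32, 8, 38, 39.

7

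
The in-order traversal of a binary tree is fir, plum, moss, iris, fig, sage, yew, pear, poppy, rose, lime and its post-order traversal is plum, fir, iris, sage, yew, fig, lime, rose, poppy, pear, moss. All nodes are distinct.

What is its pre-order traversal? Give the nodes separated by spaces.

moss fir plum pear fig iris yew sage poppy rose lime

The last element of post-order is the root; it splits in-order into left and right subtrees.
Root moss: left subtree has 2 nodes {fir, plum}, right has 8 {iris, fig, sage, yew, pear, poppy, rose, lime}.
  Root fir: left subtree has 0 nodes { }, right has 1 {plum}.
  Root pear: left subtree has 4 nodes {iris, fig, sage, yew}, right has 3 {poppy, rose, lime}.
    Root fig: left subtree has 1 node {iris}, right has 2 {sage, yew}.
      Root yew: left subtree has 1 node {sage}, right has 0 { }.
    Root poppy: left subtree has 0 nodes { }, right has 2 {rose, lime}.
      Root rose: left subtree has 0 nodes { }, right has 1 {lime}.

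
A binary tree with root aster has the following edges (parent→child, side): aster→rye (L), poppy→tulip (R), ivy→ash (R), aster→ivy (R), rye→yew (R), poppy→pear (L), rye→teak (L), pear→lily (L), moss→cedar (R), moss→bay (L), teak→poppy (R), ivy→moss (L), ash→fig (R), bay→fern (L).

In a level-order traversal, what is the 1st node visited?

Level-order visits nodes level by level from the root, left to right within each level.
Level 0: aster
Level 1: rye, ivy
Level 2: teak, yew, moss, ash
Level 3: poppy, bay, cedar, fig
Level 4: pear, tulip, fern
Level 5: lily
Full level-order sequence: aster, rye, ivy, teak, yew, moss, ash, poppy, bay, cedar, fig, pear, tulip, fern, lily.

aster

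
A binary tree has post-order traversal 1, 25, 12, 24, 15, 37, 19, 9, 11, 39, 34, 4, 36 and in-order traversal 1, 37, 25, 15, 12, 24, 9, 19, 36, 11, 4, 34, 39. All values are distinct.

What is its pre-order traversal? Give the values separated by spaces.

The last element of post-order is the root; it splits in-order into left and right subtrees.
Root 36: left subtree has 8 nodes {1, 37, 25, 15, 12, 24, 9, 19}, right has 4 {11, 4, 34, 39}.
  Root 9: left subtree has 6 nodes {1, 37, 25, 15, 12, 24}, right has 1 {19}.
    Root 37: left subtree has 1 node {1}, right has 4 {25, 15, 12, 24}.
      Root 15: left subtree has 1 node {25}, right has 2 {12, 24}.
        Root 24: left subtree has 1 node {12}, right has 0 { }.
  Root 4: left subtree has 1 node {11}, right has 2 {34, 39}.
    Root 34: left subtree has 0 nodes { }, right has 1 {39}.

36 9 37 1 15 25 24 12 19 4 11 34 39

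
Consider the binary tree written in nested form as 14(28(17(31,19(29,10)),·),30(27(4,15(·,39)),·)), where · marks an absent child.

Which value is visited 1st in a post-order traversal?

Post-order visits the left subtree, then the right subtree, then the node.
At 14: go left to 28.
  At 28: go left to 17.
    At 17: go left to 31.
      31 is a leaf — visit 31.
    At 17: go right to 19.
      At 19: go left to 29.
        29 is a leaf — visit 29.
      At 19: go right to 10.
        10 is a leaf — visit 10.
      Visit 19.
    Visit 17.
  At 28: no right child.
  Visit 28.
At 14: go right to 30.
  At 30: go left to 27.
    At 27: go left to 4.
      4 is a leaf — visit 4.
    At 27: go right to 15.
      At 15: no left child.
      At 15: go right to 39.
        39 is a leaf — visit 39.
      Visit 15.
    Visit 27.
  At 30: no right child.
  Visit 30.
Visit 14.
Full post-order sequence: 31, 29, 10, 19, 17, 28, 4, 39, 15, 27, 30, 14.

31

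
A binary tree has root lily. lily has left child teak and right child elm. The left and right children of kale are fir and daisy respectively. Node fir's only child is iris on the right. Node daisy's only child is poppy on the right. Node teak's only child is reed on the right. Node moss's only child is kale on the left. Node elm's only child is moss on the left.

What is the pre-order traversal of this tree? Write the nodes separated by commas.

lily, teak, reed, elm, moss, kale, fir, iris, daisy, poppy

Pre-order visits the node, then its left subtree, then its right subtree.
Visit lily.
At lily: go left to teak.
  Visit teak.
  At teak: no left child.
  At teak: go right to reed.
    reed is a leaf — visit reed.
At lily: go right to elm.
  Visit elm.
  At elm: go left to moss.
    Visit moss.
    At moss: go left to kale.
      Visit kale.
      At kale: go left to fir.
        Visit fir.
        At fir: no left child.
        At fir: go right to iris.
          iris is a leaf — visit iris.
      At kale: go right to daisy.
        Visit daisy.
        At daisy: no left child.
        At daisy: go right to poppy.
          poppy is a leaf — visit poppy.
    At moss: no right child.
  At elm: no right child.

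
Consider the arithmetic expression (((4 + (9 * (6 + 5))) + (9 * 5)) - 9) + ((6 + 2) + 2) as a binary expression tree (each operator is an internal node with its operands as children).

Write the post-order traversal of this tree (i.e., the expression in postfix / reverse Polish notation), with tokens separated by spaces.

Post-order on an expression tree gives postfix notation: for each operator, emit left operand, right operand, then the operator.

4 9 6 5 + * + 9 5 * + 9 - 6 2 + 2 + +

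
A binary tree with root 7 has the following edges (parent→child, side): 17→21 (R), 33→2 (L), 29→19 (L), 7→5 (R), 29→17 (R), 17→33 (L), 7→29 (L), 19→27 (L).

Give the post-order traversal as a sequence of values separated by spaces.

Post-order visits the left subtree, then the right subtree, then the node.
At 7: go left to 29.
  At 29: go left to 19.
    At 19: go left to 27.
      27 is a leaf — visit 27.
    At 19: no right child.
    Visit 19.
  At 29: go right to 17.
    At 17: go left to 33.
      At 33: go left to 2.
        2 is a leaf — visit 2.
      At 33: no right child.
      Visit 33.
    At 17: go right to 21.
      21 is a leaf — visit 21.
    Visit 17.
  Visit 29.
At 7: go right to 5.
  5 is a leaf — visit 5.
Visit 7.

27 19 2 33 21 17 29 5 7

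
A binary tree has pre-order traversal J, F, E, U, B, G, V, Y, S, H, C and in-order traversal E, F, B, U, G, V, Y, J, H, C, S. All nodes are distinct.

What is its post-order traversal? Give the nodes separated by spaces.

The first element of pre-order is the root; it splits in-order into left and right subtrees.
Root J: left subtree has 7 nodes {E, F, B, U, G, V, Y}, right has 3 {H, C, S}.
  Root F: left subtree has 1 node {E}, right has 5 {B, U, G, V, Y}.
    Root U: left subtree has 1 node {B}, right has 3 {G, V, Y}.
      Root G: left subtree has 0 nodes { }, right has 2 {V, Y}.
        Root V: left subtree has 0 nodes { }, right has 1 {Y}.
  Root S: left subtree has 2 nodes {H, C}, right has 0 { }.
    Root H: left subtree has 0 nodes { }, right has 1 {C}.

E B Y V G U F C H S J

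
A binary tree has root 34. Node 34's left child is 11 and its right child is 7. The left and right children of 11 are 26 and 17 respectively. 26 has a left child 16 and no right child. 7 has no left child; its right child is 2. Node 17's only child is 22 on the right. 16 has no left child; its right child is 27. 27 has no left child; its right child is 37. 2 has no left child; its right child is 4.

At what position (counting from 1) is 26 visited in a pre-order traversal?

3

Pre-order visits the node, then its left subtree, then its right subtree.
Visit 34.
At 34: go left to 11.
  Visit 11.
  At 11: go left to 26.
    Visit 26.
    At 26: go left to 16.
      Visit 16.
      At 16: no left child.
      At 16: go right to 27.
        Visit 27.
        At 27: no left child.
        At 27: go right to 37.
          37 is a leaf — visit 37.
    At 26: no right child.
  At 11: go right to 17.
    Visit 17.
    At 17: no left child.
    At 17: go right to 22.
      22 is a leaf — visit 22.
At 34: go right to 7.
  Visit 7.
  At 7: no left child.
  At 7: go right to 2.
    Visit 2.
    At 2: no left child.
    At 2: go right to 4.
      4 is a leaf — visit 4.
Full pre-order sequence: 34, 11, 26, 16, 27, 37, 17, 22, 7, 2, 4.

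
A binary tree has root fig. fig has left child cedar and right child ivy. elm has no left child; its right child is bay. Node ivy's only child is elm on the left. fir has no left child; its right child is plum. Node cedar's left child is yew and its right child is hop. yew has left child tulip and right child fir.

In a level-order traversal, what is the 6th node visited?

elm

Level-order visits nodes level by level from the root, left to right within each level.
Level 0: fig
Level 1: cedar, ivy
Level 2: yew, hop, elm
Level 3: tulip, fir, bay
Level 4: plum
Full level-order sequence: fig, cedar, ivy, yew, hop, elm, tulip, fir, bay, plum.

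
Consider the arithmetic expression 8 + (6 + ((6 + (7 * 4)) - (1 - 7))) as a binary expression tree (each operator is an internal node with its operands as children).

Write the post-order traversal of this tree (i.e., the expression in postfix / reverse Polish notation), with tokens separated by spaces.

Post-order on an expression tree gives postfix notation: for each operator, emit left operand, right operand, then the operator.

8 6 6 7 4 * + 1 7 - - + +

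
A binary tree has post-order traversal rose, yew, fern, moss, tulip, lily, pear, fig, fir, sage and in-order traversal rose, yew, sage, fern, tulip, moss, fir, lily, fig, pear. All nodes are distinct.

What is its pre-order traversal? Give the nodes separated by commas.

sage, yew, rose, fir, tulip, fern, moss, fig, lily, pear

The last element of post-order is the root; it splits in-order into left and right subtrees.
Root sage: left subtree has 2 nodes {rose, yew}, right has 7 {fern, tulip, moss, fir, lily, fig, pear}.
  Root yew: left subtree has 1 node {rose}, right has 0 { }.
  Root fir: left subtree has 3 nodes {fern, tulip, moss}, right has 3 {lily, fig, pear}.
    Root tulip: left subtree has 1 node {fern}, right has 1 {moss}.
    Root fig: left subtree has 1 node {lily}, right has 1 {pear}.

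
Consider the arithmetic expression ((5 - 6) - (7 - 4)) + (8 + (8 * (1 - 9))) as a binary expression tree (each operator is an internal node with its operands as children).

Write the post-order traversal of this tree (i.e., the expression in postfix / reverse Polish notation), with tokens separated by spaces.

5 6 - 7 4 - - 8 8 1 9 - * + +

Post-order on an expression tree gives postfix notation: for each operator, emit left operand, right operand, then the operator.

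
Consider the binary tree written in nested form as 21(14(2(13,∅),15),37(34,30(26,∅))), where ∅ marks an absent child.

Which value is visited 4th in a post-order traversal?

14

Post-order visits the left subtree, then the right subtree, then the node.
At 21: go left to 14.
  At 14: go left to 2.
    At 2: go left to 13.
      13 is a leaf — visit 13.
    At 2: no right child.
    Visit 2.
  At 14: go right to 15.
    15 is a leaf — visit 15.
  Visit 14.
At 21: go right to 37.
  At 37: go left to 34.
    34 is a leaf — visit 34.
  At 37: go right to 30.
    At 30: go left to 26.
      26 is a leaf — visit 26.
    At 30: no right child.
    Visit 30.
  Visit 37.
Visit 21.
Full post-order sequence: 13, 2, 15, 14, 34, 26, 30, 37, 21.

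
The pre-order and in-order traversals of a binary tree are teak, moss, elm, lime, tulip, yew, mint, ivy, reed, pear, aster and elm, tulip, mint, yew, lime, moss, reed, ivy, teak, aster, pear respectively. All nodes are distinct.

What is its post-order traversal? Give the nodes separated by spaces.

mint yew tulip lime elm reed ivy moss aster pear teak

The first element of pre-order is the root; it splits in-order into left and right subtrees.
Root teak: left subtree has 8 nodes {elm, tulip, mint, yew, lime, moss, reed, ivy}, right has 2 {aster, pear}.
  Root moss: left subtree has 5 nodes {elm, tulip, mint, yew, lime}, right has 2 {reed, ivy}.
    Root elm: left subtree has 0 nodes { }, right has 4 {tulip, mint, yew, lime}.
      Root lime: left subtree has 3 nodes {tulip, mint, yew}, right has 0 { }.
        Root tulip: left subtree has 0 nodes { }, right has 2 {mint, yew}.
          Root yew: left subtree has 1 node {mint}, right has 0 { }.
    Root ivy: left subtree has 1 node {reed}, right has 0 { }.
  Root pear: left subtree has 1 node {aster}, right has 0 { }.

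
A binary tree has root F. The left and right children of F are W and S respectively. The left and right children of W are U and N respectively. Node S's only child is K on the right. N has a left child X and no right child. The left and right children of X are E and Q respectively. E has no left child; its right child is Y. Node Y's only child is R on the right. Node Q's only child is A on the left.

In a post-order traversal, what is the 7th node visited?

X

Post-order visits the left subtree, then the right subtree, then the node.
At F: go left to W.
  At W: go left to U.
    U is a leaf — visit U.
  At W: go right to N.
    At N: go left to X.
      At X: go left to E.
        At E: no left child.
        At E: go right to Y.
          At Y: no left child.
          At Y: go right to R.
            R is a leaf — visit R.
          Visit Y.
        Visit E.
      At X: go right to Q.
        At Q: go left to A.
          A is a leaf — visit A.
        At Q: no right child.
        Visit Q.
      Visit X.
    At N: no right child.
    Visit N.
  Visit W.
At F: go right to S.
  At S: no left child.
  At S: go right to K.
    K is a leaf — visit K.
  Visit S.
Visit F.
Full post-order sequence: U, R, Y, E, A, Q, X, N, W, K, S, F.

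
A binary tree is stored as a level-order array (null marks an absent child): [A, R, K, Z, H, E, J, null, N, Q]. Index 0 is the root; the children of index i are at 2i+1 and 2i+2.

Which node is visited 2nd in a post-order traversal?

Post-order visits the left subtree, then the right subtree, then the node.
At A: go left to R.
  At R: go left to Z.
    At Z: no left child.
    At Z: go right to N.
      N is a leaf — visit N.
    Visit Z.
  At R: go right to H.
    At H: go left to Q.
      Q is a leaf — visit Q.
    At H: no right child.
    Visit H.
  Visit R.
At A: go right to K.
  At K: go left to E.
    E is a leaf — visit E.
  At K: go right to J.
    J is a leaf — visit J.
  Visit K.
Visit A.
Full post-order sequence: N, Z, Q, H, R, E, J, K, A.

Z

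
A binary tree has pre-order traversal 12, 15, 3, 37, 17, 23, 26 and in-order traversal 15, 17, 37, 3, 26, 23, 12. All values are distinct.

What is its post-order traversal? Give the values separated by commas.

17, 37, 26, 23, 3, 15, 12

The first element of pre-order is the root; it splits in-order into left and right subtrees.
Root 12: left subtree has 6 nodes {15, 17, 37, 3, 26, 23}, right has 0 { }.
  Root 15: left subtree has 0 nodes { }, right has 5 {17, 37, 3, 26, 23}.
    Root 3: left subtree has 2 nodes {17, 37}, right has 2 {26, 23}.
      Root 37: left subtree has 1 node {17}, right has 0 { }.
      Root 23: left subtree has 1 node {26}, right has 0 { }.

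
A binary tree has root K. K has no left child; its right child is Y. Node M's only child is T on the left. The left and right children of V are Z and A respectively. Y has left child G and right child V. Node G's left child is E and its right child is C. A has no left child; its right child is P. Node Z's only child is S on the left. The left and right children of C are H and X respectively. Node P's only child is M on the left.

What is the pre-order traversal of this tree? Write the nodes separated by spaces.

Pre-order visits the node, then its left subtree, then its right subtree.
Visit K.
At K: no left child.
At K: go right to Y.
  Visit Y.
  At Y: go left to G.
    Visit G.
    At G: go left to E.
      E is a leaf — visit E.
    At G: go right to C.
      Visit C.
      At C: go left to H.
        H is a leaf — visit H.
      At C: go right to X.
        X is a leaf — visit X.
  At Y: go right to V.
    Visit V.
    At V: go left to Z.
      Visit Z.
      At Z: go left to S.
        S is a leaf — visit S.
      At Z: no right child.
    At V: go right to A.
      Visit A.
      At A: no left child.
      At A: go right to P.
        Visit P.
        At P: go left to M.
          Visit M.
          At M: go left to T.
            T is a leaf — visit T.
          At M: no right child.
        At P: no right child.

K Y G E C H X V Z S A P M T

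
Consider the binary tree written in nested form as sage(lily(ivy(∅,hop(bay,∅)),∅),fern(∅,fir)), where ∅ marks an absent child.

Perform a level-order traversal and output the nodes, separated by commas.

sage, lily, fern, ivy, fir, hop, bay

Level-order visits nodes level by level from the root, left to right within each level.
Level 0: sage
Level 1: lily, fern
Level 2: ivy, fir
Level 3: hop
Level 4: bay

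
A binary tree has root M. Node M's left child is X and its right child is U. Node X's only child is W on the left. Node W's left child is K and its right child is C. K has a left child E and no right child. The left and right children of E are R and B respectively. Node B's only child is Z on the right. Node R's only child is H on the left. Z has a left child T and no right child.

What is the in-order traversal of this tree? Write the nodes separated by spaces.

In-order visits the left subtree, then the node, then the right subtree.
At M: go left to X.
  At X: go left to W.
    At W: go left to K.
      At K: go left to E.
        At E: go left to R.
          At R: go left to H.
            H is a leaf — visit H.
          Visit R.
          At R: no right child.
        Visit E.
        At E: go right to B.
          At B: no left child.
          Visit B.
          At B: go right to Z.
            At Z: go left to T.
              T is a leaf — visit T.
            Visit Z.
            At Z: no right child.
      Visit K.
      At K: no right child.
    Visit W.
    At W: go right to C.
      C is a leaf — visit C.
  Visit X.
  At X: no right child.
Visit M.
At M: go right to U.
  U is a leaf — visit U.

H R E B T Z K W C X M U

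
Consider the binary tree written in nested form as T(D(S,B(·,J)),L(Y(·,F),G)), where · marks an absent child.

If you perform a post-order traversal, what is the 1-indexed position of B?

3

Post-order visits the left subtree, then the right subtree, then the node.
At T: go left to D.
  At D: go left to S.
    S is a leaf — visit S.
  At D: go right to B.
    At B: no left child.
    At B: go right to J.
      J is a leaf — visit J.
    Visit B.
  Visit D.
At T: go right to L.
  At L: go left to Y.
    At Y: no left child.
    At Y: go right to F.
      F is a leaf — visit F.
    Visit Y.
  At L: go right to G.
    G is a leaf — visit G.
  Visit L.
Visit T.
Full post-order sequence: S, J, B, D, F, Y, G, L, T.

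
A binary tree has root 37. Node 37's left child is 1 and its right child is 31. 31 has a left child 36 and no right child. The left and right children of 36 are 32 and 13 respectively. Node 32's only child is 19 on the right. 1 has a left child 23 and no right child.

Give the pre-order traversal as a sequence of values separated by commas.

37, 1, 23, 31, 36, 32, 19, 13

Pre-order visits the node, then its left subtree, then its right subtree.
Visit 37.
At 37: go left to 1.
  Visit 1.
  At 1: go left to 23.
    23 is a leaf — visit 23.
  At 1: no right child.
At 37: go right to 31.
  Visit 31.
  At 31: go left to 36.
    Visit 36.
    At 36: go left to 32.
      Visit 32.
      At 32: no left child.
      At 32: go right to 19.
        19 is a leaf — visit 19.
    At 36: go right to 13.
      13 is a leaf — visit 13.
  At 31: no right child.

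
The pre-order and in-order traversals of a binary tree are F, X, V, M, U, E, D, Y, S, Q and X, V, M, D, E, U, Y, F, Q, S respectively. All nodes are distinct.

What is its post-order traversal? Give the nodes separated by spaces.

D E Y U M V X Q S F

The first element of pre-order is the root; it splits in-order into left and right subtrees.
Root F: left subtree has 7 nodes {X, V, M, D, E, U, Y}, right has 2 {Q, S}.
  Root X: left subtree has 0 nodes { }, right has 6 {V, M, D, E, U, Y}.
    Root V: left subtree has 0 nodes { }, right has 5 {M, D, E, U, Y}.
      Root M: left subtree has 0 nodes { }, right has 4 {D, E, U, Y}.
        Root U: left subtree has 2 nodes {D, E}, right has 1 {Y}.
          Root E: left subtree has 1 node {D}, right has 0 { }.
  Root S: left subtree has 1 node {Q}, right has 0 { }.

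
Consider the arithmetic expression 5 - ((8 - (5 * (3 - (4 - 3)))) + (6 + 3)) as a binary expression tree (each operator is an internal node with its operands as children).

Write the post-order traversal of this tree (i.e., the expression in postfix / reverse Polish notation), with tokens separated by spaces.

Post-order on an expression tree gives postfix notation: for each operator, emit left operand, right operand, then the operator.

5 8 5 3 4 3 - - * - 6 3 + + -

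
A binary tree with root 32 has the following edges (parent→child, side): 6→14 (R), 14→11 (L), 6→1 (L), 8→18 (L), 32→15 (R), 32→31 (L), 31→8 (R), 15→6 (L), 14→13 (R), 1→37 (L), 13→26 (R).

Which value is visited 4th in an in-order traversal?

32

In-order visits the left subtree, then the node, then the right subtree.
At 32: go left to 31.
  At 31: no left child.
  Visit 31.
  At 31: go right to 8.
    At 8: go left to 18.
      18 is a leaf — visit 18.
    Visit 8.
    At 8: no right child.
Visit 32.
At 32: go right to 15.
  At 15: go left to 6.
    At 6: go left to 1.
      At 1: go left to 37.
        37 is a leaf — visit 37.
      Visit 1.
      At 1: no right child.
    Visit 6.
    At 6: go right to 14.
      At 14: go left to 11.
        11 is a leaf — visit 11.
      Visit 14.
      At 14: go right to 13.
        At 13: no left child.
        Visit 13.
        At 13: go right to 26.
          26 is a leaf — visit 26.
  Visit 15.
  At 15: no right child.
Full in-order sequence: 31, 18, 8, 32, 37, 1, 6, 11, 14, 13, 26, 15.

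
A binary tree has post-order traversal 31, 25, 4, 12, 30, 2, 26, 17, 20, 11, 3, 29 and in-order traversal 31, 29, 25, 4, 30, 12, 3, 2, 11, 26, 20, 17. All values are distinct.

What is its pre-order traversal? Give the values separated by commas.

The last element of post-order is the root; it splits in-order into left and right subtrees.
Root 29: left subtree has 1 node {31}, right has 10 {25, 4, 30, 12, 3, 2, 11, 26, 20, 17}.
  Root 3: left subtree has 4 nodes {25, 4, 30, 12}, right has 5 {2, 11, 26, 20, 17}.
    Root 30: left subtree has 2 nodes {25, 4}, right has 1 {12}.
      Root 4: left subtree has 1 node {25}, right has 0 { }.
    Root 11: left subtree has 1 node {2}, right has 3 {26, 20, 17}.
      Root 20: left subtree has 1 node {26}, right has 1 {17}.

29, 31, 3, 30, 4, 25, 12, 11, 2, 20, 26, 17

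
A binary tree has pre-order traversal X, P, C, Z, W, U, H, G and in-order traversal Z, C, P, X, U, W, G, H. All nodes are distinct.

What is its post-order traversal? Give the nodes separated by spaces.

Z C P U G H W X

The first element of pre-order is the root; it splits in-order into left and right subtrees.
Root X: left subtree has 3 nodes {Z, C, P}, right has 4 {U, W, G, H}.
  Root P: left subtree has 2 nodes {Z, C}, right has 0 { }.
    Root C: left subtree has 1 node {Z}, right has 0 { }.
  Root W: left subtree has 1 node {U}, right has 2 {G, H}.
    Root H: left subtree has 1 node {G}, right has 0 { }.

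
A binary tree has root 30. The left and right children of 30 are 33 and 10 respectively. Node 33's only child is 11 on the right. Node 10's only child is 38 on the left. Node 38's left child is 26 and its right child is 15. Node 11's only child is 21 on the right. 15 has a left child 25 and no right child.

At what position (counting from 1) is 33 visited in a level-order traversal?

Level-order visits nodes level by level from the root, left to right within each level.
Level 0: 30
Level 1: 33, 10
Level 2: 11, 38
Level 3: 21, 26, 15
Level 4: 25
Full level-order sequence: 30, 33, 10, 11, 38, 21, 26, 15, 25.

2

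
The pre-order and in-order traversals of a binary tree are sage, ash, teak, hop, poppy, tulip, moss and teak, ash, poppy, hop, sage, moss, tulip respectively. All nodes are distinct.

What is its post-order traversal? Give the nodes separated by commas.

teak, poppy, hop, ash, moss, tulip, sage

The first element of pre-order is the root; it splits in-order into left and right subtrees.
Root sage: left subtree has 4 nodes {teak, ash, poppy, hop}, right has 2 {moss, tulip}.
  Root ash: left subtree has 1 node {teak}, right has 2 {poppy, hop}.
    Root hop: left subtree has 1 node {poppy}, right has 0 { }.
  Root tulip: left subtree has 1 node {moss}, right has 0 { }.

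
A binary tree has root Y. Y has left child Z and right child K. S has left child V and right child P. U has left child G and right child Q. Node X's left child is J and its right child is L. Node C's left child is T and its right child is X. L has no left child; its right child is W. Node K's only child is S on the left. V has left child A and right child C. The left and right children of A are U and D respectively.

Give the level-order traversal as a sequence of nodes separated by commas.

Level-order visits nodes level by level from the root, left to right within each level.
Level 0: Y
Level 1: Z, K
Level 2: S
Level 3: V, P
Level 4: A, C
Level 5: U, D, T, X
Level 6: G, Q, J, L
Level 7: W

Y, Z, K, S, V, P, A, C, U, D, T, X, G, Q, J, L, W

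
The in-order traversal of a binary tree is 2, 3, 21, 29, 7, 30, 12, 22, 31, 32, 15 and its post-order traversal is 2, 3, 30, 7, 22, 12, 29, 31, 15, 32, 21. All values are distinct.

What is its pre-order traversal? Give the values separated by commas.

The last element of post-order is the root; it splits in-order into left and right subtrees.
Root 21: left subtree has 2 nodes {2, 3}, right has 8 {29, 7, 30, 12, 22, 31, 32, 15}.
  Root 3: left subtree has 1 node {2}, right has 0 { }.
  Root 32: left subtree has 6 nodes {29, 7, 30, 12, 22, 31}, right has 1 {15}.
    Root 31: left subtree has 5 nodes {29, 7, 30, 12, 22}, right has 0 { }.
      Root 29: left subtree has 0 nodes { }, right has 4 {7, 30, 12, 22}.
        Root 12: left subtree has 2 nodes {7, 30}, right has 1 {22}.
          Root 7: left subtree has 0 nodes { }, right has 1 {30}.

21, 3, 2, 32, 31, 29, 12, 7, 30, 22, 15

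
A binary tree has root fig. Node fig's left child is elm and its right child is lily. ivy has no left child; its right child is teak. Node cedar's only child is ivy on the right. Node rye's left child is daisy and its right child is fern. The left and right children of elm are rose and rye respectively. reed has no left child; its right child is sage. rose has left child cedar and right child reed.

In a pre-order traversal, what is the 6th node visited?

teak

Pre-order visits the node, then its left subtree, then its right subtree.
Visit fig.
At fig: go left to elm.
  Visit elm.
  At elm: go left to rose.
    Visit rose.
    At rose: go left to cedar.
      Visit cedar.
      At cedar: no left child.
      At cedar: go right to ivy.
        Visit ivy.
        At ivy: no left child.
        At ivy: go right to teak.
          teak is a leaf — visit teak.
    At rose: go right to reed.
      Visit reed.
      At reed: no left child.
      At reed: go right to sage.
        sage is a leaf — visit sage.
  At elm: go right to rye.
    Visit rye.
    At rye: go left to daisy.
      daisy is a leaf — visit daisy.
    At rye: go right to fern.
      fern is a leaf — visit fern.
At fig: go right to lily.
  lily is a leaf — visit lily.
Full pre-order sequence: fig, elm, rose, cedar, ivy, teak, reed, sage, rye, daisy, fern, lily.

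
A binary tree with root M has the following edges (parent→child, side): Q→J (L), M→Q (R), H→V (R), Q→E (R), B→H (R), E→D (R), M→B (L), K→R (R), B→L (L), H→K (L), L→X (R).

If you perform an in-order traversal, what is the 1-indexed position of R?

In-order visits the left subtree, then the node, then the right subtree.
At M: go left to B.
  At B: go left to L.
    At L: no left child.
    Visit L.
    At L: go right to X.
      X is a leaf — visit X.
  Visit B.
  At B: go right to H.
    At H: go left to K.
      At K: no left child.
      Visit K.
      At K: go right to R.
        R is a leaf — visit R.
    Visit H.
    At H: go right to V.
      V is a leaf — visit V.
Visit M.
At M: go right to Q.
  At Q: go left to J.
    J is a leaf — visit J.
  Visit Q.
  At Q: go right to E.
    At E: no left child.
    Visit E.
    At E: go right to D.
      D is a leaf — visit D.
Full in-order sequence: L, X, B, K, R, H, V, M, J, Q, E, D.

5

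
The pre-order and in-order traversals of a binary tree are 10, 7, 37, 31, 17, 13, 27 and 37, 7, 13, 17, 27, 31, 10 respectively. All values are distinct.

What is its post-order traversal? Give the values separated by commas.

The first element of pre-order is the root; it splits in-order into left and right subtrees.
Root 10: left subtree has 6 nodes {37, 7, 13, 17, 27, 31}, right has 0 { }.
  Root 7: left subtree has 1 node {37}, right has 4 {13, 17, 27, 31}.
    Root 31: left subtree has 3 nodes {13, 17, 27}, right has 0 { }.
      Root 17: left subtree has 1 node {13}, right has 1 {27}.

37, 13, 27, 17, 31, 7, 10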